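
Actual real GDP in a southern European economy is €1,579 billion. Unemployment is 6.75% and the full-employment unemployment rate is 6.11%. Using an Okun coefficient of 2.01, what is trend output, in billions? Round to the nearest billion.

Unemployment gap = 6.75 - 6.11 = 0.64 points, so output gap = -2.01 × 0.64 = -1.2864%.
Since Y = Y* × (1 + gap/100), Y* = 1579/0.987136 ≈ 1600 billion.

€1,600 billion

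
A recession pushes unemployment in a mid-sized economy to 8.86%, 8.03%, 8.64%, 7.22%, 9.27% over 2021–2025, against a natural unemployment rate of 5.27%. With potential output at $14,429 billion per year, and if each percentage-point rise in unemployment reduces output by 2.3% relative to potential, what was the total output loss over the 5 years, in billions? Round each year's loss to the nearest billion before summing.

Year 2021: gap = -2.3 × (8.86 - 5.27) = -8.257%, loss ≈ 14429 × 8.257/100 ≈ 1191.
Year 2022: gap = -2.3 × (8.03 - 5.27) = -6.348%, loss ≈ 14429 × 6.348/100 ≈ 916.
Year 2023: gap = -2.3 × (8.64 - 5.27) = -7.751%, loss ≈ 14429 × 7.751/100 ≈ 1118.
Year 2024: gap = -2.3 × (7.22 - 5.27) = -4.485%, loss ≈ 14429 × 4.485/100 ≈ 647.
Year 2025: gap = -2.3 × (9.27 - 5.27) = -9.2%, loss ≈ 14429 × 9.2/100 ≈ 1327.
Total lost output = 1191 + 916 + 1118 + 647 + 1327 = 5199 billion.

$5,199 billion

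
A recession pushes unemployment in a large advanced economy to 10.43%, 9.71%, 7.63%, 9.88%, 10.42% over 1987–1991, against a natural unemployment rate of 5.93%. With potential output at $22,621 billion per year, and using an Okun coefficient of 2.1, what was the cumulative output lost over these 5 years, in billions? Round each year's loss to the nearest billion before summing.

$8,751 billion

Year 1987: gap = -2.1 × (10.43 - 5.93) = -9.45%, loss ≈ 22621 × 9.45/100 ≈ 2138.
Year 1988: gap = -2.1 × (9.71 - 5.93) = -7.938%, loss ≈ 22621 × 7.938/100 ≈ 1796.
Year 1989: gap = -2.1 × (7.63 - 5.93) = -3.57%, loss ≈ 22621 × 3.57/100 ≈ 808.
Year 1990: gap = -2.1 × (9.88 - 5.93) = -8.295%, loss ≈ 22621 × 8.295/100 ≈ 1876.
Year 1991: gap = -2.1 × (10.42 - 5.93) = -9.429%, loss ≈ 22621 × 9.429/100 ≈ 2133.
Total lost output = 2138 + 1796 + 808 + 1876 + 2133 = 8751 billion.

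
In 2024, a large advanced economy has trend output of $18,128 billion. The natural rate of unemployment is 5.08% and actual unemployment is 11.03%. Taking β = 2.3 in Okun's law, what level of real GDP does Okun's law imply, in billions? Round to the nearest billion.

Unemployment gap = 11.03 - 5.08 = 5.95 points, so the output gap is -2.3 × 5.95 = -13.685%.
Actual GDP = 18128 × (1 - 13.685/100) = 18128 × 0.86315 ≈ 15647 billion.

$15,647 billion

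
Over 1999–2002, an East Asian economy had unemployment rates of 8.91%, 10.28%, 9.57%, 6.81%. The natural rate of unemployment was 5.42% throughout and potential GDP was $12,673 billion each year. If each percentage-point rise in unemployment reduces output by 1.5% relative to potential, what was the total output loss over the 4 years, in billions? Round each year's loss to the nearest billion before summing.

$2,640 billion

Year 1999: gap = -1.5 × (8.91 - 5.42) = -5.235%, loss ≈ 12673 × 5.235/100 ≈ 663.
Year 2000: gap = -1.5 × (10.28 - 5.42) = -7.29%, loss ≈ 12673 × 7.29/100 ≈ 924.
Year 2001: gap = -1.5 × (9.57 - 5.42) = -6.225%, loss ≈ 12673 × 6.225/100 ≈ 789.
Year 2002: gap = -1.5 × (6.81 - 5.42) = -2.085%, loss ≈ 12673 × 2.085/100 ≈ 264.
Total lost output = 663 + 924 + 789 + 264 = 2640 billion.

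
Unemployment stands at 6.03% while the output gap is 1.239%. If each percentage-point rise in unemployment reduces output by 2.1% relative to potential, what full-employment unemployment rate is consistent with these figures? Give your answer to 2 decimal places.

6.62%

From Okun's law, u - u* = -(output gap)/β = -(1.239)/2.1 = -0.59 points.
So u* = 6.03 + 0.59 = 6.62%.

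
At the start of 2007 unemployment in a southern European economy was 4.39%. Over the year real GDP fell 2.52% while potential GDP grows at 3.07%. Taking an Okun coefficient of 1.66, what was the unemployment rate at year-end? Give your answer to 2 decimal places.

7.76%

Growth-rate Okun's law: g_Y = g_Y* - β × Δu, so Δu = (g_Y* - g_Y)/β.
Δu = (3.07 + 2.52)/1.66 = 5.59/1.66 = 3.37 percentage points.
Year-end unemployment = 4.39 + 3.37 = 7.76%.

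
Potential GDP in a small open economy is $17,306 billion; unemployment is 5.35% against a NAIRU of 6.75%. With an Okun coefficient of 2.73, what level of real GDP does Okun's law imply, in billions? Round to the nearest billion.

$17,967 billion

Unemployment gap = 5.35 - 6.75 = -1.4 points, so the output gap is -2.73 × (-1.4) = 3.822%.
Actual GDP = 17306 × (1 + 3.822/100) = 17306 × 1.03822 ≈ 17967 billion.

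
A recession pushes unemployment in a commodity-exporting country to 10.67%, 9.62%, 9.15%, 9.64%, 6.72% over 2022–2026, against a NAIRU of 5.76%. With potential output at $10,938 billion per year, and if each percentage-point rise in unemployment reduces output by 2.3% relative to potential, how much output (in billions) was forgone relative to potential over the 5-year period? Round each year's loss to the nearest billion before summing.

$4,277 billion

Year 2022: gap = -2.3 × (10.67 - 5.76) = -11.293%, loss ≈ 10938 × 11.293/100 ≈ 1235.
Year 2023: gap = -2.3 × (9.62 - 5.76) = -8.878%, loss ≈ 10938 × 8.878/100 ≈ 971.
Year 2024: gap = -2.3 × (9.15 - 5.76) = -7.797%, loss ≈ 10938 × 7.797/100 ≈ 853.
Year 2025: gap = -2.3 × (9.64 - 5.76) = -8.924%, loss ≈ 10938 × 8.924/100 ≈ 976.
Year 2026: gap = -2.3 × (6.72 - 5.76) = -2.208%, loss ≈ 10938 × 2.208/100 ≈ 242.
Total lost output = 1235 + 971 + 853 + 976 + 242 = 4277 billion.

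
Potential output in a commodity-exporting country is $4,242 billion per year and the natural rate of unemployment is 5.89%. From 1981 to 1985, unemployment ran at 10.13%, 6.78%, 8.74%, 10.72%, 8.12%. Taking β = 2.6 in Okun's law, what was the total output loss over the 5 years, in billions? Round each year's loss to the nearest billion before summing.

Year 1981: gap = -2.6 × (10.13 - 5.89) = -11.024%, loss ≈ 4242 × 11.024/100 ≈ 468.
Year 1982: gap = -2.6 × (6.78 - 5.89) = -2.314%, loss ≈ 4242 × 2.314/100 ≈ 98.
Year 1983: gap = -2.6 × (8.74 - 5.89) = -7.41%, loss ≈ 4242 × 7.41/100 ≈ 314.
Year 1984: gap = -2.6 × (10.72 - 5.89) = -12.558%, loss ≈ 4242 × 12.558/100 ≈ 533.
Year 1985: gap = -2.6 × (8.12 - 5.89) = -5.798%, loss ≈ 4242 × 5.798/100 ≈ 246.
Total lost output = 468 + 98 + 314 + 533 + 246 = 1659 billion.

$1,659 billion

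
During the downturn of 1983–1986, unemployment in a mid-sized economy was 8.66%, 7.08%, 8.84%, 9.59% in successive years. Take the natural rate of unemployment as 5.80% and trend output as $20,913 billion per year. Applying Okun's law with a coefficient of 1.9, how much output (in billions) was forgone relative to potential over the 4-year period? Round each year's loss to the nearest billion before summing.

Year 1983: gap = -1.9 × (8.66 - 5.8) = -5.434%, loss ≈ 20913 × 5.434/100 ≈ 1136.
Year 1984: gap = -1.9 × (7.08 - 5.8) = -2.432%, loss ≈ 20913 × 2.432/100 ≈ 509.
Year 1985: gap = -1.9 × (8.84 - 5.8) = -5.776%, loss ≈ 20913 × 5.776/100 ≈ 1208.
Year 1986: gap = -1.9 × (9.59 - 5.8) = -7.201%, loss ≈ 20913 × 7.201/100 ≈ 1506.
Total lost output = 1136 + 509 + 1208 + 1506 = 4359 billion.

$4,359 billion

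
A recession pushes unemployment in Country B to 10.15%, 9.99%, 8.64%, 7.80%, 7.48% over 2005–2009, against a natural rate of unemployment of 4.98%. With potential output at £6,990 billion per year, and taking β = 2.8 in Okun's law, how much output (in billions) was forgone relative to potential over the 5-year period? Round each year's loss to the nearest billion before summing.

Year 2005: gap = -2.8 × (10.15 - 4.98) = -14.476%, loss ≈ 6990 × 14.476/100 ≈ 1012.
Year 2006: gap = -2.8 × (9.99 - 4.98) = -14.028%, loss ≈ 6990 × 14.028/100 ≈ 981.
Year 2007: gap = -2.8 × (8.64 - 4.98) = -10.248%, loss ≈ 6990 × 10.248/100 ≈ 716.
Year 2008: gap = -2.8 × (7.8 - 4.98) = -7.896%, loss ≈ 6990 × 7.896/100 ≈ 552.
Year 2009: gap = -2.8 × (7.48 - 4.98) = -7%, loss ≈ 6990 × 7/100 ≈ 489.
Total lost output = 1012 + 981 + 716 + 552 + 489 = 3750 billion.

£3,750 billion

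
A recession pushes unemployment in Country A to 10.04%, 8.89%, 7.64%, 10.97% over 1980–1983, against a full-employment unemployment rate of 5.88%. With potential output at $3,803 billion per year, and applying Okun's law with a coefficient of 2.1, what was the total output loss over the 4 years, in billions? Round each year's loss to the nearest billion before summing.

Year 1980: gap = -2.1 × (10.04 - 5.88) = -8.736%, loss ≈ 3803 × 8.736/100 ≈ 332.
Year 1981: gap = -2.1 × (8.89 - 5.88) = -6.321%, loss ≈ 3803 × 6.321/100 ≈ 240.
Year 1982: gap = -2.1 × (7.64 - 5.88) = -3.696%, loss ≈ 3803 × 3.696/100 ≈ 141.
Year 1983: gap = -2.1 × (10.97 - 5.88) = -10.689%, loss ≈ 3803 × 10.689/100 ≈ 407.
Total lost output = 332 + 240 + 141 + 407 = 1120 billion.

$1,120 billion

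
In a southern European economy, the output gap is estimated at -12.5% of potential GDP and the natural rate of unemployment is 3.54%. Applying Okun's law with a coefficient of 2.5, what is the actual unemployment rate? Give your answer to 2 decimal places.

From Okun's law, u - u* = -(output gap)/β = -(-12.5)/2.5 = 5 points.
So u = 3.54 + 5 = 8.54%.

8.54%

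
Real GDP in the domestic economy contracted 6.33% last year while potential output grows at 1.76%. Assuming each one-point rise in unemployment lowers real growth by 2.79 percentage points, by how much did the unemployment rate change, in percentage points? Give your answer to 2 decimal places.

Growth-rate Okun's law: g_Y = g_Y* - β × Δu, so Δu = (g_Y* - g_Y)/β.
Δu = (1.76 + 6.33)/2.79 = 8.09/2.79 = 2.90 percentage points.

2.90 percentage points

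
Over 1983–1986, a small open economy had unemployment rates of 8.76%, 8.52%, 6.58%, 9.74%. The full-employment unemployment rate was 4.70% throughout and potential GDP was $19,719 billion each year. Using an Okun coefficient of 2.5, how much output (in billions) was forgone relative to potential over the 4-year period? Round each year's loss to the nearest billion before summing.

Year 1983: gap = -2.5 × (8.76 - 4.7) = -10.15%, loss ≈ 19719 × 10.15/100 ≈ 2001.
Year 1984: gap = -2.5 × (8.52 - 4.7) = -9.55%, loss ≈ 19719 × 9.55/100 ≈ 1883.
Year 1985: gap = -2.5 × (6.58 - 4.7) = -4.7%, loss ≈ 19719 × 4.7/100 ≈ 927.
Year 1986: gap = -2.5 × (9.74 - 4.7) = -12.6%, loss ≈ 19719 × 12.6/100 ≈ 2485.
Total lost output = 2001 + 1883 + 927 + 2485 = 7296 billion.

$7,296 billion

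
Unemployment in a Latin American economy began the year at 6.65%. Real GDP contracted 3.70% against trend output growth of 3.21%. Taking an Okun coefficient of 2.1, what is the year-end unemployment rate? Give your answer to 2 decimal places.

9.94%

Growth-rate Okun's law: g_Y = g_Y* - β × Δu, so Δu = (g_Y* - g_Y)/β.
Δu = (3.21 + 3.7)/2.1 = 6.91/2.1 = 3.29 percentage points.
Year-end unemployment = 6.65 + 3.29 = 9.94%.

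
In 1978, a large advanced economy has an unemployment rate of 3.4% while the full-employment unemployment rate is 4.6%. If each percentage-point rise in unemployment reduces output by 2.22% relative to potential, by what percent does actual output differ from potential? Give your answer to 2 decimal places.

2.66%

The unemployment gap is 3.4 - 4.6 = -1.2 percentage points.
Okun's law gives an output gap of -2.22 × (-1.2) = 2.664%, i.e. 2.66% above potential.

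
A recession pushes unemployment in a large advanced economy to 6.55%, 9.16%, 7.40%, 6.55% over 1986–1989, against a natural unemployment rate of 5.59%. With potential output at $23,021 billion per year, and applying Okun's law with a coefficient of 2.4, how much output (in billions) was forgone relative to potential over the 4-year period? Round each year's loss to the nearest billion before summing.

$4,032 billion

Year 1986: gap = -2.4 × (6.55 - 5.59) = -2.304%, loss ≈ 23021 × 2.304/100 ≈ 530.
Year 1987: gap = -2.4 × (9.16 - 5.59) = -8.568%, loss ≈ 23021 × 8.568/100 ≈ 1972.
Year 1988: gap = -2.4 × (7.4 - 5.59) = -4.344%, loss ≈ 23021 × 4.344/100 ≈ 1000.
Year 1989: gap = -2.4 × (6.55 - 5.59) = -2.304%, loss ≈ 23021 × 2.304/100 ≈ 530.
Total lost output = 530 + 1972 + 1000 + 530 = 4032 billion.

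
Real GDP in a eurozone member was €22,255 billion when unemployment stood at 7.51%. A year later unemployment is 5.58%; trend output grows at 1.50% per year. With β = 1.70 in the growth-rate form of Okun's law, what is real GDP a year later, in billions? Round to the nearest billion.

Δu = 5.58 - 7.51 = -1.93 points.
Okun's law (growth form): g_Y = g_Y* - β × Δu = 1.50 - 1.70 × (-1.93) = 1.5 + 3.281 = 4.781%.
Real GDP in the next year = 22255 × (1 + 4.781/100) = 22255 × 1.04781 ≈ 23319 billion.

€23,319 billion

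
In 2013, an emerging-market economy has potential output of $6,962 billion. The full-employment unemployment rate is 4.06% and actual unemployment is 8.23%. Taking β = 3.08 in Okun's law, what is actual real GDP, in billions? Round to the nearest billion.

Unemployment gap = 8.23 - 4.06 = 4.17 points, so the output gap is -3.08 × 4.17 = -12.8436%.
Actual GDP = 6962 × (1 - 12.8436/100) = 6962 × 0.871564 ≈ 6068 billion.

$6,068 billion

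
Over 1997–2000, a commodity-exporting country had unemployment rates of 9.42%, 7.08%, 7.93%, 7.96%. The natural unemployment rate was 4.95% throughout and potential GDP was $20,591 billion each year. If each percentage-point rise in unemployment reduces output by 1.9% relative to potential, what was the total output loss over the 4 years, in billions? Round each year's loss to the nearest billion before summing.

Year 1997: gap = -1.9 × (9.42 - 4.95) = -8.493%, loss ≈ 20591 × 8.493/100 ≈ 1749.
Year 1998: gap = -1.9 × (7.08 - 4.95) = -4.047%, loss ≈ 20591 × 4.047/100 ≈ 833.
Year 1999: gap = -1.9 × (7.93 - 4.95) = -5.662%, loss ≈ 20591 × 5.662/100 ≈ 1166.
Year 2000: gap = -1.9 × (7.96 - 4.95) = -5.719%, loss ≈ 20591 × 5.719/100 ≈ 1178.
Total lost output = 1749 + 833 + 1166 + 1178 = 4926 billion.

$4,926 billion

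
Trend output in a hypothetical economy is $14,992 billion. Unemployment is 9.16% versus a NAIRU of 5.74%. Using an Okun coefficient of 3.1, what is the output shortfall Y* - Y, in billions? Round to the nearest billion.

$1,589 billion

Output gap = -3.1 × (9.16 - 5.74) = -3.1 × 3.42 = -10.602%.
Actual GDP ≈ 14992 × 0.89398 ≈ 13403 billion, so the shortfall is 14992 - 13403 = 1589 billion.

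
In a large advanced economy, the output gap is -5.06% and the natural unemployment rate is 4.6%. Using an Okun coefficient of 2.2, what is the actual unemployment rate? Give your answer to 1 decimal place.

From Okun's law, u - u* = -(output gap)/β = -(-5.06)/2.2 = 2.3 points.
So u = 4.6 + 2.3 = 6.9%.

6.9%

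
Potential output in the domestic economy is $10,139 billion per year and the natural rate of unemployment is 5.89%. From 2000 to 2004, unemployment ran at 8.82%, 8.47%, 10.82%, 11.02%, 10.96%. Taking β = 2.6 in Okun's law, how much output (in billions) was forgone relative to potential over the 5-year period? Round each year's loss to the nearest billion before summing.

Year 2000: gap = -2.6 × (8.82 - 5.89) = -7.618%, loss ≈ 10139 × 7.618/100 ≈ 772.
Year 2001: gap = -2.6 × (8.47 - 5.89) = -6.708%, loss ≈ 10139 × 6.708/100 ≈ 680.
Year 2002: gap = -2.6 × (10.82 - 5.89) = -12.818%, loss ≈ 10139 × 12.818/100 ≈ 1300.
Year 2003: gap = -2.6 × (11.02 - 5.89) = -13.338%, loss ≈ 10139 × 13.338/100 ≈ 1352.
Year 2004: gap = -2.6 × (10.96 - 5.89) = -13.182%, loss ≈ 10139 × 13.182/100 ≈ 1337.
Total lost output = 772 + 680 + 1300 + 1352 + 1337 = 5441 billion.

$5,441 billion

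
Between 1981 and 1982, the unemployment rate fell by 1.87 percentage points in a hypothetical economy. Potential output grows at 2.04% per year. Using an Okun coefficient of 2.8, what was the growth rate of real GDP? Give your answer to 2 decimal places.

Growth-rate Okun's law: g_Y = g_Y* - β × Δu.
g_Y = 2.04 - 2.8 × (-1.87) = 2.04 + 5.236 = 7.276%, i.e. 7.28% to 2 d.p.

7.28%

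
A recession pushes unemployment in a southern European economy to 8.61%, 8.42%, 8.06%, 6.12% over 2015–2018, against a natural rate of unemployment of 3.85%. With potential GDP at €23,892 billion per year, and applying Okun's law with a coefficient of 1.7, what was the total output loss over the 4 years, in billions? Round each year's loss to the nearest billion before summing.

Year 2015: gap = -1.7 × (8.61 - 3.85) = -8.092%, loss ≈ 23892 × 8.092/100 ≈ 1933.
Year 2016: gap = -1.7 × (8.42 - 3.85) = -7.769%, loss ≈ 23892 × 7.769/100 ≈ 1856.
Year 2017: gap = -1.7 × (8.06 - 3.85) = -7.157%, loss ≈ 23892 × 7.157/100 ≈ 1710.
Year 2018: gap = -1.7 × (6.12 - 3.85) = -3.859%, loss ≈ 23892 × 3.859/100 ≈ 922.
Total lost output = 1933 + 1856 + 1710 + 922 = 6421 billion.

€6,421 billion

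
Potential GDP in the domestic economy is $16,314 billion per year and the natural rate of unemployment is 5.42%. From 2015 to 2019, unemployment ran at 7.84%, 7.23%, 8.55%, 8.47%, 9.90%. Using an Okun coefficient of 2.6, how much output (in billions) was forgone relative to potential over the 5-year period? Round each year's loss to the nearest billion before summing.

$6,316 billion

Year 2015: gap = -2.6 × (7.84 - 5.42) = -6.292%, loss ≈ 16314 × 6.292/100 ≈ 1026.
Year 2016: gap = -2.6 × (7.23 - 5.42) = -4.706%, loss ≈ 16314 × 4.706/100 ≈ 768.
Year 2017: gap = -2.6 × (8.55 - 5.42) = -8.138%, loss ≈ 16314 × 8.138/100 ≈ 1328.
Year 2018: gap = -2.6 × (8.47 - 5.42) = -7.93%, loss ≈ 16314 × 7.93/100 ≈ 1294.
Year 2019: gap = -2.6 × (9.9 - 5.42) = -11.648%, loss ≈ 16314 × 11.648/100 ≈ 1900.
Total lost output = 1026 + 768 + 1328 + 1294 + 1900 = 6316 billion.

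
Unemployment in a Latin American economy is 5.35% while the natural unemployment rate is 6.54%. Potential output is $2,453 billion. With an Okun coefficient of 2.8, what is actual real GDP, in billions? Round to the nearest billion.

$2,535 billion

Unemployment gap = 5.35 - 6.54 = -1.19 points, so the output gap is -2.8 × (-1.19) = 3.332%.
Actual GDP = 2453 × (1 + 3.332/100) = 2453 × 1.03332 ≈ 2535 billion.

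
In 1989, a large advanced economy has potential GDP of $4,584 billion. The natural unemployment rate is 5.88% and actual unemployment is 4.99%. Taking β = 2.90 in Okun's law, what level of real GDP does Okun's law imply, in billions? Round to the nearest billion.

Unemployment gap = 4.99 - 5.88 = -0.89 points, so the output gap is -2.9 × (-0.89) = 2.581%.
Actual GDP = 4584 × (1 + 2.581/100) = 4584 × 1.02581 ≈ 4702 billion.

$4,702 billion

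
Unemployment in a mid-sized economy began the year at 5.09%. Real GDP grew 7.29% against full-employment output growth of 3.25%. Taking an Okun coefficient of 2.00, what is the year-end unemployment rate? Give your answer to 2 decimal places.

3.07%

Growth-rate Okun's law: g_Y = g_Y* - β × Δu, so Δu = (g_Y* - g_Y)/β.
Δu = (3.25 - 7.29)/2.00 = -4.04/2.00 = -2.02 percentage points.
Year-end unemployment = 5.09 - 2.02 = 3.07%.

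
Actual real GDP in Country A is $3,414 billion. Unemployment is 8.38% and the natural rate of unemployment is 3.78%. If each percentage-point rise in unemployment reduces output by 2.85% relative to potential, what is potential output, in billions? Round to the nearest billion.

$3,929 billion

Unemployment gap = 8.38 - 3.78 = 4.6 points, so output gap = -2.85 × 4.6 = -13.11%.
Since Y = Y* × (1 + gap/100), Y* = 3414/0.8689 ≈ 3929 billion.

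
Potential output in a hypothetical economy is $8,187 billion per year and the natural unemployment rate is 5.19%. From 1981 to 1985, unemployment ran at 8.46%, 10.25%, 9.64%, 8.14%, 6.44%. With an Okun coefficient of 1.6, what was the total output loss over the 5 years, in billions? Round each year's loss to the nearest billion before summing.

$2,224 billion

Year 1981: gap = -1.6 × (8.46 - 5.19) = -5.232%, loss ≈ 8187 × 5.232/100 ≈ 428.
Year 1982: gap = -1.6 × (10.25 - 5.19) = -8.096%, loss ≈ 8187 × 8.096/100 ≈ 663.
Year 1983: gap = -1.6 × (9.64 - 5.19) = -7.12%, loss ≈ 8187 × 7.12/100 ≈ 583.
Year 1984: gap = -1.6 × (8.14 - 5.19) = -4.72%, loss ≈ 8187 × 4.72/100 ≈ 386.
Year 1985: gap = -1.6 × (6.44 - 5.19) = -2%, loss ≈ 8187 × 2/100 ≈ 164.
Total lost output = 428 + 663 + 583 + 386 + 164 = 2224 billion.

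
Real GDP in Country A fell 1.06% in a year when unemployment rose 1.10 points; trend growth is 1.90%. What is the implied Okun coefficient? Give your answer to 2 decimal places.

β ≈ 2.69

Growth form: g_Y = g_Y* - β × Δu, so β = (g_Y* - g_Y)/Δu.
β = (1.9 + 1.06)/1.10 = 2.96/1.10 = 2.69.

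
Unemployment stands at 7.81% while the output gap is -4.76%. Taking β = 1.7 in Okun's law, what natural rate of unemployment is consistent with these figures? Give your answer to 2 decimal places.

5.01%

From Okun's law, u - u* = -(output gap)/β = -(-4.76)/1.7 = 2.8 points.
So u* = 7.81 - 2.8 = 5.01%.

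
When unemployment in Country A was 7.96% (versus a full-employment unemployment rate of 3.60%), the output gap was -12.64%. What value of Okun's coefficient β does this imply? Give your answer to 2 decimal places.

Okun's law: output gap = -β × (u - u*).
-12.64 = -β × (7.96 - 3.6) = -β × 4.36, so β = 12.64/4.36 = 2.90.

β ≈ 2.90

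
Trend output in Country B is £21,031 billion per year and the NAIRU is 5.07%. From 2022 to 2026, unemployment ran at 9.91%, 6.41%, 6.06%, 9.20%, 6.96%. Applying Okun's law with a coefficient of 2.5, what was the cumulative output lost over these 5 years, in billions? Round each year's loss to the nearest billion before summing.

£6,936 billion

Year 2022: gap = -2.5 × (9.91 - 5.07) = -12.1%, loss ≈ 21031 × 12.1/100 ≈ 2545.
Year 2023: gap = -2.5 × (6.41 - 5.07) = -3.35%, loss ≈ 21031 × 3.35/100 ≈ 705.
Year 2024: gap = -2.5 × (6.06 - 5.07) = -2.475%, loss ≈ 21031 × 2.475/100 ≈ 521.
Year 2025: gap = -2.5 × (9.2 - 5.07) = -10.325%, loss ≈ 21031 × 10.325/100 ≈ 2171.
Year 2026: gap = -2.5 × (6.96 - 5.07) = -4.725%, loss ≈ 21031 × 4.725/100 ≈ 994.
Total lost output = 2545 + 705 + 521 + 2171 + 994 = 6936 billion.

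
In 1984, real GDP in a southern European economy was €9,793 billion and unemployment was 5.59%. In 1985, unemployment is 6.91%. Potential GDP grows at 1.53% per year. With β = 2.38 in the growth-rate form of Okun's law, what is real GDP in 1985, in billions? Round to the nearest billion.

Δu = 6.91 - 5.59 = 1.32 points.
Okun's law (growth form): g_Y = g_Y* - β × Δu = 1.53 - 2.38 × (1.32) = 1.53 - 3.1416 = -1.6116%.
Real GDP in the next year = 9793 × (1 - 1.6116/100) = 9793 × 0.983884 ≈ 9635 billion.

€9,635 billion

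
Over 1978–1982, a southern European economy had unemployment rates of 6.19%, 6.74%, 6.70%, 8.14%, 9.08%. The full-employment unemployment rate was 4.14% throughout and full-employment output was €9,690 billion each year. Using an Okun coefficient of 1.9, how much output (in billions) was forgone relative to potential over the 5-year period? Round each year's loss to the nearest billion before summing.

Year 1978: gap = -1.9 × (6.19 - 4.14) = -3.895%, loss ≈ 9690 × 3.895/100 ≈ 377.
Year 1979: gap = -1.9 × (6.74 - 4.14) = -4.94%, loss ≈ 9690 × 4.94/100 ≈ 479.
Year 1980: gap = -1.9 × (6.7 - 4.14) = -4.864%, loss ≈ 9690 × 4.864/100 ≈ 471.
Year 1981: gap = -1.9 × (8.14 - 4.14) = -7.6%, loss ≈ 9690 × 7.6/100 ≈ 736.
Year 1982: gap = -1.9 × (9.08 - 4.14) = -9.386%, loss ≈ 9690 × 9.386/100 ≈ 910.
Total lost output = 377 + 479 + 471 + 736 + 910 = 2973 billion.

€2,973 billion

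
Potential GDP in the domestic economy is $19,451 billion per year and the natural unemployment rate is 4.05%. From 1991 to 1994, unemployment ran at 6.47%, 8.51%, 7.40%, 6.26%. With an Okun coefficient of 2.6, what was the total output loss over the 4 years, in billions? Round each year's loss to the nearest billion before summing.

Year 1991: gap = -2.6 × (6.47 - 4.05) = -6.292%, loss ≈ 19451 × 6.292/100 ≈ 1224.
Year 1992: gap = -2.6 × (8.51 - 4.05) = -11.596%, loss ≈ 19451 × 11.596/100 ≈ 2256.
Year 1993: gap = -2.6 × (7.4 - 4.05) = -8.71%, loss ≈ 19451 × 8.71/100 ≈ 1694.
Year 1994: gap = -2.6 × (6.26 - 4.05) = -5.746%, loss ≈ 19451 × 5.746/100 ≈ 1118.
Total lost output = 1224 + 2256 + 1694 + 1118 = 6292 billion.

$6,292 billion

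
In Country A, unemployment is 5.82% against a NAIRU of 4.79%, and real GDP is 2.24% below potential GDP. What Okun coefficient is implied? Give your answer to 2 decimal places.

β ≈ 2.17

Okun's law: output gap = -β × (u - u*).
-2.24 = -β × (5.82 - 4.79) = -β × 1.03, so β = 2.24/1.03 = 2.17.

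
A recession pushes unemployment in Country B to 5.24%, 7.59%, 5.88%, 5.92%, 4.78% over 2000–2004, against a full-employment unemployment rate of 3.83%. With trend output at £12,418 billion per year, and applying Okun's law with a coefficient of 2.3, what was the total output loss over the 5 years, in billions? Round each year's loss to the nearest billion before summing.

£2,931 billion

Year 2000: gap = -2.3 × (5.24 - 3.83) = -3.243%, loss ≈ 12418 × 3.243/100 ≈ 403.
Year 2001: gap = -2.3 × (7.59 - 3.83) = -8.648%, loss ≈ 12418 × 8.648/100 ≈ 1074.
Year 2002: gap = -2.3 × (5.88 - 3.83) = -4.715%, loss ≈ 12418 × 4.715/100 ≈ 586.
Year 2003: gap = -2.3 × (5.92 - 3.83) = -4.807%, loss ≈ 12418 × 4.807/100 ≈ 597.
Year 2004: gap = -2.3 × (4.78 - 3.83) = -2.185%, loss ≈ 12418 × 2.185/100 ≈ 271.
Total lost output = 403 + 1074 + 586 + 597 + 271 = 2931 billion.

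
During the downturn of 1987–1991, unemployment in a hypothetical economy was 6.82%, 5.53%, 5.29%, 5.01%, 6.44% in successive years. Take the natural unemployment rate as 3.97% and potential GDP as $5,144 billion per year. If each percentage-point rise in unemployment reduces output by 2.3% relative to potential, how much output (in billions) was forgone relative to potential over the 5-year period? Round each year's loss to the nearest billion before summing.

$1,093 billion

Year 1987: gap = -2.3 × (6.82 - 3.97) = -6.555%, loss ≈ 5144 × 6.555/100 ≈ 337.
Year 1988: gap = -2.3 × (5.53 - 3.97) = -3.588%, loss ≈ 5144 × 3.588/100 ≈ 185.
Year 1989: gap = -2.3 × (5.29 - 3.97) = -3.036%, loss ≈ 5144 × 3.036/100 ≈ 156.
Year 1990: gap = -2.3 × (5.01 - 3.97) = -2.392%, loss ≈ 5144 × 2.392/100 ≈ 123.
Year 1991: gap = -2.3 × (6.44 - 3.97) = -5.681%, loss ≈ 5144 × 5.681/100 ≈ 292.
Total lost output = 337 + 185 + 156 + 123 + 292 = 1093 billion.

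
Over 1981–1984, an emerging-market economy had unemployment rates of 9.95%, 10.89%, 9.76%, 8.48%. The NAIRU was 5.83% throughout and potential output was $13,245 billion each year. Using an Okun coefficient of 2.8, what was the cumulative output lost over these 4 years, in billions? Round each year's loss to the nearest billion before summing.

Year 1981: gap = -2.8 × (9.95 - 5.83) = -11.536%, loss ≈ 13245 × 11.536/100 ≈ 1528.
Year 1982: gap = -2.8 × (10.89 - 5.83) = -14.168%, loss ≈ 13245 × 14.168/100 ≈ 1877.
Year 1983: gap = -2.8 × (9.76 - 5.83) = -11.004%, loss ≈ 13245 × 11.004/100 ≈ 1457.
Year 1984: gap = -2.8 × (8.48 - 5.83) = -7.42%, loss ≈ 13245 × 7.42/100 ≈ 983.
Total lost output = 1528 + 1877 + 1457 + 983 = 5845 billion.

$5,845 billion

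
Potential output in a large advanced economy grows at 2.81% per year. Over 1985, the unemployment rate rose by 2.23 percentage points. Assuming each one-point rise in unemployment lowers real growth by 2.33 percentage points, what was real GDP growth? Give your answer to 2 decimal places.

Growth-rate Okun's law: g_Y = g_Y* - β × Δu.
g_Y = 2.81 - 2.33 × (2.23) = 2.81 - 5.1959 = -2.3859%, i.e. -2.39% to 2 d.p.

-2.39%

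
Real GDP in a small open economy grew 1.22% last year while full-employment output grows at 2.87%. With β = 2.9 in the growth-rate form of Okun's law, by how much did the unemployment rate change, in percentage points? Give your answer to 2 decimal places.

Growth-rate Okun's law: g_Y = g_Y* - β × Δu, so Δu = (g_Y* - g_Y)/β.
Δu = (2.87 - 1.22)/2.9 = 1.65/2.9 = 0.57 percentage points.

0.57 percentage points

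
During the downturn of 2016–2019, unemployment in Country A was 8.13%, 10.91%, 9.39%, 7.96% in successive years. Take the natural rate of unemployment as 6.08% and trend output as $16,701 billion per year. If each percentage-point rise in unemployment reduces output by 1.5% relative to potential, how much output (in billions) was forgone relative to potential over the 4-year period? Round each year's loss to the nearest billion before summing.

Year 2016: gap = -1.5 × (8.13 - 6.08) = -3.075%, loss ≈ 16701 × 3.075/100 ≈ 514.
Year 2017: gap = -1.5 × (10.91 - 6.08) = -7.245%, loss ≈ 16701 × 7.245/100 ≈ 1210.
Year 2018: gap = -1.5 × (9.39 - 6.08) = -4.965%, loss ≈ 16701 × 4.965/100 ≈ 829.
Year 2019: gap = -1.5 × (7.96 - 6.08) = -2.82%, loss ≈ 16701 × 2.82/100 ≈ 471.
Total lost output = 514 + 1210 + 829 + 471 = 3024 billion.

$3,024 billion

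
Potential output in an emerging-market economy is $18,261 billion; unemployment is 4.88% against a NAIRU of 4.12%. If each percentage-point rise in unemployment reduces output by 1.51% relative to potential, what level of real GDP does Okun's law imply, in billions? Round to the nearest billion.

Unemployment gap = 4.88 - 4.12 = 0.76 points, so the output gap is -1.51 × 0.76 = -1.1476%.
Actual GDP = 18261 × (1 - 1.1476/100) = 18261 × 0.988524 ≈ 18051 billion.

$18,051 billion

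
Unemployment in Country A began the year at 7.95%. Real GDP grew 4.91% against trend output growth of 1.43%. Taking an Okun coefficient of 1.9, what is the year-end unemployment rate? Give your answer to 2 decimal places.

6.12%

Growth-rate Okun's law: g_Y = g_Y* - β × Δu, so Δu = (g_Y* - g_Y)/β.
Δu = (1.43 - 4.91)/1.9 = -3.48/1.9 = -1.83 percentage points.
Year-end unemployment = 7.95 - 1.83 = 6.12%.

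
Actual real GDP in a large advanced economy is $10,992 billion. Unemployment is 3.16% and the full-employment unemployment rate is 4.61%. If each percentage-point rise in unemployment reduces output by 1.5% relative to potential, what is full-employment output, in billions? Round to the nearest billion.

$10,758 billion

Unemployment gap = 3.16 - 4.61 = -1.45 points, so output gap = -1.5 × (-1.45) = 2.175%.
Since Y = Y* × (1 + gap/100), Y* = 10992/1.02175 ≈ 10758 billion.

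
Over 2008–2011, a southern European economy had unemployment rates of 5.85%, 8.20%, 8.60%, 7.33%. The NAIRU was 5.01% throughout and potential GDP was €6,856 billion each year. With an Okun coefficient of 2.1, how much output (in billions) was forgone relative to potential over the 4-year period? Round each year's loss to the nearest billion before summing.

Year 2008: gap = -2.1 × (5.85 - 5.01) = -1.764%, loss ≈ 6856 × 1.764/100 ≈ 121.
Year 2009: gap = -2.1 × (8.2 - 5.01) = -6.699%, loss ≈ 6856 × 6.699/100 ≈ 459.
Year 2010: gap = -2.1 × (8.6 - 5.01) = -7.539%, loss ≈ 6856 × 7.539/100 ≈ 517.
Year 2011: gap = -2.1 × (7.33 - 5.01) = -4.872%, loss ≈ 6856 × 4.872/100 ≈ 334.
Total lost output = 121 + 459 + 517 + 334 = 1431 billion.

€1,431 billion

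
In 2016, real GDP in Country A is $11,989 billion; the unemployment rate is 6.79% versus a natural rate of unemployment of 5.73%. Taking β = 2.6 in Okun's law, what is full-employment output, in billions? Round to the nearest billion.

$12,329 billion

Unemployment gap = 6.79 - 5.73 = 1.06 points, so output gap = -2.6 × 1.06 = -2.756%.
Since Y = Y* × (1 + gap/100), Y* = 11989/0.97244 ≈ 12329 billion.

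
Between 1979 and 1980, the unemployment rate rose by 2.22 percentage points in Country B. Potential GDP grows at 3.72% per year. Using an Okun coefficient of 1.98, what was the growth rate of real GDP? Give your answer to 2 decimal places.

-0.68%

Growth-rate Okun's law: g_Y = g_Y* - β × Δu.
g_Y = 3.72 - 1.98 × (2.22) = 3.72 - 4.3956 = -0.6756%, i.e. -0.68% to 2 d.p.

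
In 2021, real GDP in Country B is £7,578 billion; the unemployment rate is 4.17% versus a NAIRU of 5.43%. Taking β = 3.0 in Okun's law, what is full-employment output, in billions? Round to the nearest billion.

Unemployment gap = 4.17 - 5.43 = -1.26 points, so output gap = -3 × (-1.26) = 3.78%.
Since Y = Y* × (1 + gap/100), Y* = 7578/1.0378 ≈ 7302 billion.

£7,302 billion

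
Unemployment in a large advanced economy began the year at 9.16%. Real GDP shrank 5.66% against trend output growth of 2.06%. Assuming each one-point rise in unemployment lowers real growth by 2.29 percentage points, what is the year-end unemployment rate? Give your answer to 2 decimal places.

12.53%

Growth-rate Okun's law: g_Y = g_Y* - β × Δu, so Δu = (g_Y* - g_Y)/β.
Δu = (2.06 + 5.66)/2.29 = 7.72/2.29 = 3.37 percentage points.
Year-end unemployment = 9.16 + 3.37 = 12.53%.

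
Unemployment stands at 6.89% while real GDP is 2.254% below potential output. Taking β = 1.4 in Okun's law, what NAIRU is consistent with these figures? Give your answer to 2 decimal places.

5.28%

From Okun's law, u - u* = -(output gap)/β = -(-2.254)/1.4 = 1.61 points.
So u* = 6.89 - 1.61 = 5.28%.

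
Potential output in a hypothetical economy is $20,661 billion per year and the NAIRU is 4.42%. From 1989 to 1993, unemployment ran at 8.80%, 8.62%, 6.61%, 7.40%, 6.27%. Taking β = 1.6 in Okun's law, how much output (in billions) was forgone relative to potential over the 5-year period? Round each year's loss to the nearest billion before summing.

$5,157 billion

Year 1989: gap = -1.6 × (8.8 - 4.42) = -7.008%, loss ≈ 20661 × 7.008/100 ≈ 1448.
Year 1990: gap = -1.6 × (8.62 - 4.42) = -6.72%, loss ≈ 20661 × 6.72/100 ≈ 1388.
Year 1991: gap = -1.6 × (6.61 - 4.42) = -3.504%, loss ≈ 20661 × 3.504/100 ≈ 724.
Year 1992: gap = -1.6 × (7.4 - 4.42) = -4.768%, loss ≈ 20661 × 4.768/100 ≈ 985.
Year 1993: gap = -1.6 × (6.27 - 4.42) = -2.96%, loss ≈ 20661 × 2.96/100 ≈ 612.
Total lost output = 1448 + 1388 + 724 + 985 + 612 = 5157 billion.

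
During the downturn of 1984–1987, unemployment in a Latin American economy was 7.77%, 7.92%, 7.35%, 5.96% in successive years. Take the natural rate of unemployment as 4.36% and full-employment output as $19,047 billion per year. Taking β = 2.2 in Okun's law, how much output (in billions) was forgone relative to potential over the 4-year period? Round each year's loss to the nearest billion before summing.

Year 1984: gap = -2.2 × (7.77 - 4.36) = -7.502%, loss ≈ 19047 × 7.502/100 ≈ 1429.
Year 1985: gap = -2.2 × (7.92 - 4.36) = -7.832%, loss ≈ 19047 × 7.832/100 ≈ 1492.
Year 1986: gap = -2.2 × (7.35 - 4.36) = -6.578%, loss ≈ 19047 × 6.578/100 ≈ 1253.
Year 1987: gap = -2.2 × (5.96 - 4.36) = -3.52%, loss ≈ 19047 × 3.52/100 ≈ 670.
Total lost output = 1429 + 1492 + 1253 + 670 = 4844 billion.

$4,844 billion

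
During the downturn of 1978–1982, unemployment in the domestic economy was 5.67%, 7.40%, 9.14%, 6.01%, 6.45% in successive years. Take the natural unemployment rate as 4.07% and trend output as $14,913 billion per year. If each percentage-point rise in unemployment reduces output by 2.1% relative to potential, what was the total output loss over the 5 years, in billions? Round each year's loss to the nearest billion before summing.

Year 1978: gap = -2.1 × (5.67 - 4.07) = -3.36%, loss ≈ 14913 × 3.36/100 ≈ 501.
Year 1979: gap = -2.1 × (7.4 - 4.07) = -6.993%, loss ≈ 14913 × 6.993/100 ≈ 1043.
Year 1980: gap = -2.1 × (9.14 - 4.07) = -10.647%, loss ≈ 14913 × 10.647/100 ≈ 1588.
Year 1981: gap = -2.1 × (6.01 - 4.07) = -4.074%, loss ≈ 14913 × 4.074/100 ≈ 608.
Year 1982: gap = -2.1 × (6.45 - 4.07) = -4.998%, loss ≈ 14913 × 4.998/100 ≈ 745.
Total lost output = 501 + 1043 + 1588 + 608 + 745 = 4485 billion.

$4,485 billion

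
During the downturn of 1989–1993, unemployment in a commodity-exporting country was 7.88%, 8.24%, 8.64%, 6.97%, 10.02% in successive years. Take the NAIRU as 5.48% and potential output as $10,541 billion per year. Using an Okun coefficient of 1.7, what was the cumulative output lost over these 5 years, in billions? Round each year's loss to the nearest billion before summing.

Year 1989: gap = -1.7 × (7.88 - 5.48) = -4.08%, loss ≈ 10541 × 4.08/100 ≈ 430.
Year 1990: gap = -1.7 × (8.24 - 5.48) = -4.692%, loss ≈ 10541 × 4.692/100 ≈ 495.
Year 1991: gap = -1.7 × (8.64 - 5.48) = -5.372%, loss ≈ 10541 × 5.372/100 ≈ 566.
Year 1992: gap = -1.7 × (6.97 - 5.48) = -2.533%, loss ≈ 10541 × 2.533/100 ≈ 267.
Year 1993: gap = -1.7 × (10.02 - 5.48) = -7.718%, loss ≈ 10541 × 7.718/100 ≈ 814.
Total lost output = 430 + 495 + 566 + 267 + 814 = 2572 billion.

$2,572 billion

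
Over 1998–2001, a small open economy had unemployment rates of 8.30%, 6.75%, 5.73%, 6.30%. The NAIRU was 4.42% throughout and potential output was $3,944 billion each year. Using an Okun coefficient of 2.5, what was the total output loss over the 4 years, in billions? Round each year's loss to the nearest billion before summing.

Year 1998: gap = -2.5 × (8.3 - 4.42) = -9.7%, loss ≈ 3944 × 9.7/100 ≈ 383.
Year 1999: gap = -2.5 × (6.75 - 4.42) = -5.825%, loss ≈ 3944 × 5.825/100 ≈ 230.
Year 2000: gap = -2.5 × (5.73 - 4.42) = -3.275%, loss ≈ 3944 × 3.275/100 ≈ 129.
Year 2001: gap = -2.5 × (6.3 - 4.42) = -4.7%, loss ≈ 3944 × 4.7/100 ≈ 185.
Total lost output = 383 + 230 + 129 + 185 = 927 billion.

$927 billion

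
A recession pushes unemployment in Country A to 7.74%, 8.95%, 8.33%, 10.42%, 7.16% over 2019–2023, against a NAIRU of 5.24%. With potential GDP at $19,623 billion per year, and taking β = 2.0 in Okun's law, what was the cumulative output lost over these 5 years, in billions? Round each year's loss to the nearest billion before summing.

Year 2019: gap = -2.0 × (7.74 - 5.24) = -5%, loss ≈ 19623 × 5/100 ≈ 981.
Year 2020: gap = -2.0 × (8.95 - 5.24) = -7.42%, loss ≈ 19623 × 7.42/100 ≈ 1456.
Year 2021: gap = -2.0 × (8.33 - 5.24) = -6.18%, loss ≈ 19623 × 6.18/100 ≈ 1213.
Year 2022: gap = -2.0 × (10.42 - 5.24) = -10.36%, loss ≈ 19623 × 10.36/100 ≈ 2033.
Year 2023: gap = -2.0 × (7.16 - 5.24) = -3.84%, loss ≈ 19623 × 3.84/100 ≈ 754.
Total lost output = 981 + 1456 + 1213 + 2033 + 754 = 6437 billion.

$6,437 billion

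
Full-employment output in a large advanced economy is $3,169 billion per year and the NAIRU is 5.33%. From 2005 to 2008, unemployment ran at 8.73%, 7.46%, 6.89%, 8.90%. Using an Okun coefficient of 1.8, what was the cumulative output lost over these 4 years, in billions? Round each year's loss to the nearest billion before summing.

$608 billion

Year 2005: gap = -1.8 × (8.73 - 5.33) = -6.12%, loss ≈ 3169 × 6.12/100 ≈ 194.
Year 2006: gap = -1.8 × (7.46 - 5.33) = -3.834%, loss ≈ 3169 × 3.834/100 ≈ 121.
Year 2007: gap = -1.8 × (6.89 - 5.33) = -2.808%, loss ≈ 3169 × 2.808/100 ≈ 89.
Year 2008: gap = -1.8 × (8.9 - 5.33) = -6.426%, loss ≈ 3169 × 6.426/100 ≈ 204.
Total lost output = 194 + 121 + 89 + 204 = 608 billion.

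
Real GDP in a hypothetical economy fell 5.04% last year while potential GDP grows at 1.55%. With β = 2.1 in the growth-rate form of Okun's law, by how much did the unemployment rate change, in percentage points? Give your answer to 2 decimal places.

Growth-rate Okun's law: g_Y = g_Y* - β × Δu, so Δu = (g_Y* - g_Y)/β.
Δu = (1.55 + 5.04)/2.1 = 6.59/2.1 = 3.14 percentage points.

3.14 percentage points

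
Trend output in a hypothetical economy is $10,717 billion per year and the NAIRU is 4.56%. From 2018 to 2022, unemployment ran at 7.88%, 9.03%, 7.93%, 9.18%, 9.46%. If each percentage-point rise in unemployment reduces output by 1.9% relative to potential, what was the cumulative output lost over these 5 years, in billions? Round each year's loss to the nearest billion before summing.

$4,211 billion

Year 2018: gap = -1.9 × (7.88 - 4.56) = -6.308%, loss ≈ 10717 × 6.308/100 ≈ 676.
Year 2019: gap = -1.9 × (9.03 - 4.56) = -8.493%, loss ≈ 10717 × 8.493/100 ≈ 910.
Year 2020: gap = -1.9 × (7.93 - 4.56) = -6.403%, loss ≈ 10717 × 6.403/100 ≈ 686.
Year 2021: gap = -1.9 × (9.18 - 4.56) = -8.778%, loss ≈ 10717 × 8.778/100 ≈ 941.
Year 2022: gap = -1.9 × (9.46 - 4.56) = -9.31%, loss ≈ 10717 × 9.31/100 ≈ 998.
Total lost output = 676 + 910 + 686 + 941 + 998 = 4211 billion.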